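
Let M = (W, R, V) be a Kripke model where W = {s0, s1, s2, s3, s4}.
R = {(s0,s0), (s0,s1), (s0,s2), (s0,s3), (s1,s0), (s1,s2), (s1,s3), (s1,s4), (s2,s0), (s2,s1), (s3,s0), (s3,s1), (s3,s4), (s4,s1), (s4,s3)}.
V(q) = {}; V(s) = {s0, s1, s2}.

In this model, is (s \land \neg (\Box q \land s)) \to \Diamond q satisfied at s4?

Yes

At s4: s \land \neg (\Box q \land s) is false, \Diamond q is false, so (s \land \neg (\Box q \land s)) \to \Diamond q is true.
  At s4: s is false, \neg (\Box q \land s) is true, so s \land \neg (\Box q \land s) is false.
    At s4: \Box q \land s is false, so \neg (\Box q \land s) is true.
      At s4: \Box q is false, s is false, so \Box q \land s is false.
  At s4: \Diamond q requires q at some successor in {s1, s3}.
    At s1: q is false.
    At s3: q is false.
  So \Diamond q is false at s4.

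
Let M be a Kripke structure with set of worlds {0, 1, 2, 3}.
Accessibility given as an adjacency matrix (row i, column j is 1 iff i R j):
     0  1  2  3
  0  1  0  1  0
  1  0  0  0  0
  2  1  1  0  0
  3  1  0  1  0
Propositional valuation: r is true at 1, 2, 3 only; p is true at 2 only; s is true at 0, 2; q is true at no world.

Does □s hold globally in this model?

No

Let φ = □s. Evaluate φ at each world:
  0 (successors {0, 2}): φ is true.
  1 (successors ∅): φ is true.
  2 (successors {0, 1}): φ is false.
  3 (successors {0, 2}): φ is true.
Detail at 2 (counterexample):
  At 2: □s requires s at every successor {0, 1}.
    s fails at 1, so □s is false at 2.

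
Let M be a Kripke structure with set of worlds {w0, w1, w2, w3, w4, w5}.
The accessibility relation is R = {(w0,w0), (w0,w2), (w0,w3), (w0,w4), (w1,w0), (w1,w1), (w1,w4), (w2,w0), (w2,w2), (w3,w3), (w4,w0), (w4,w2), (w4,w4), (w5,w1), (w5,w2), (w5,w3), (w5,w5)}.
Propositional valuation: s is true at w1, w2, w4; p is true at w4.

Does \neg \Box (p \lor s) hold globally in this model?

Recall that \Box ψ holds at a world iff ψ holds at every accessible world, and \Diamond ψ holds iff ψ holds at some accessible world.
Let φ = \neg \Box (p \lor s). Evaluate φ at each world:
  w0 (successors {w0, w2, w3, w4}): φ is true.
  w1 (successors {w0, w1, w4}): φ is true.
  w2 (successors {w0, w2}): φ is true.
  w3 (successors {w3}): φ is true.
  w4 (successors {w0, w2, w4}): φ is true.
  w5 (successors {w1, w2, w3, w5}): φ is true.
For instance, at w1:
  At w1: \Box (p \lor s) is false, so \neg \Box (p \lor s) is true.
    At w1: \Box (p \lor s) requires p \lor s at every successor {w0, w1, w4}.
      p \lor s fails at w0, so \Box (p \lor s) is false at w1.

Yes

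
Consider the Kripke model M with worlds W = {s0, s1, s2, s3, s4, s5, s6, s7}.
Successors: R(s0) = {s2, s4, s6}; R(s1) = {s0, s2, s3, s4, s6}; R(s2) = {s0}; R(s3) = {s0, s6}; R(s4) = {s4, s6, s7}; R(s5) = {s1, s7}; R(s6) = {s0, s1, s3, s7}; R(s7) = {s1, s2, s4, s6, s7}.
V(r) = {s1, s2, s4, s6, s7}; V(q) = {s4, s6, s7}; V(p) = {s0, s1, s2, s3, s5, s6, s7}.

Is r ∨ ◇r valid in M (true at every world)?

Let φ = r ∨ ◇r. Evaluate φ at each world:
  s0 (successors {s2, s4, s6}): φ is true.
  s1 (successors {s0, s2, s3, s4, s6}): φ is true.
  s2 (successors {s0}): φ is true.
  s3 (successors {s0, s6}): φ is true.
  s4 (successors {s4, s6, s7}): φ is true.
  s5 (successors {s1, s7}): φ is true.
  s6 (successors {s0, s1, s3, s7}): φ is true.
  s7 (successors {s1, s2, s4, s6, s7}): φ is true.
For instance, at s5:
  At s5: r is false, ◇r is true, so r ∨ ◇r is true.
    At s5: ◇r requires r at some successor in {s1, s7}.
      r holds at s1, so ◇r is true at s5.

Yes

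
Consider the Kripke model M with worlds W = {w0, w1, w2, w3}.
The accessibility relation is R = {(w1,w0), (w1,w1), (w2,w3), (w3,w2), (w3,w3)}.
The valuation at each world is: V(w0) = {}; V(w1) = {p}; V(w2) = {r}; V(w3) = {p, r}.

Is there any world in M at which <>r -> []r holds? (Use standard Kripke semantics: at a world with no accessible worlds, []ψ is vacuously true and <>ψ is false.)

Let φ = <>r -> []r. Evaluate φ at each world:
  w0 (successors ∅): φ is true.
  w1 (successors {w0, w1}): φ is true.
  w2 (successors {w3}): φ is true.
  w3 (successors {w2, w3}): φ is true.
Detail at w0 (witness):
  At w0: <>r is false, []r is true, so <>r -> []r is true.
    At w0: no accessible worlds, so <>r is false.
    At w0: no accessible worlds, so []r holds vacuously.

Yes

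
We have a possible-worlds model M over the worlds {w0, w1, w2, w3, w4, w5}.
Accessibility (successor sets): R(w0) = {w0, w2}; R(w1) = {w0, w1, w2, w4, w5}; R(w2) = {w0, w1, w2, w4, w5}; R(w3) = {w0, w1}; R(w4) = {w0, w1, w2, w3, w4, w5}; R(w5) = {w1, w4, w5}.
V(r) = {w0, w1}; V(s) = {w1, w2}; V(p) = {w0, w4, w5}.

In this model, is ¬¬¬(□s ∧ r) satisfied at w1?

Yes

At w1: ¬¬(□s ∧ r) is false, so ¬¬¬(□s ∧ r) is true.
  At w1: ¬(□s ∧ r) is true, so ¬¬(□s ∧ r) is false.
    At w1: □s ∧ r is false, so ¬(□s ∧ r) is true.
      At w1: □s is false, r is true, so □s ∧ r is false.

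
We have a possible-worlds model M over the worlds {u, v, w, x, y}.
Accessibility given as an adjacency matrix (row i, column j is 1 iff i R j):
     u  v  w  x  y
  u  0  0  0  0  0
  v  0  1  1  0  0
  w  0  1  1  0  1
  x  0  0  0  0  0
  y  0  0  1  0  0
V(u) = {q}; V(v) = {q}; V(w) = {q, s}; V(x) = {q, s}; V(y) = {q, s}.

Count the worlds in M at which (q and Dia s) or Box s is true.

Let φ = (q and Dia s) or Box s. Evaluate φ at each world:
  u (successors ∅): φ is true.
  v (successors {v, w}): φ is true.
  w (successors {v, w, y}): φ is true.
  x (successors ∅): φ is true.
  y (successors {w}): φ is true.
For instance, at v:
  At v: q and Dia s is true, Box s is false, so (q and Dia s) or Box s is true.
    At v: q is true, Dia s is true, so q and Dia s is true.
      At v: Dia s requires s at some successor in {v, w}.
        s holds at w, so Dia s is true at v.
    At v: Box s requires s at every successor {v, w}.
      s fails at v, so Box s is false at v.
Satisfying worlds: {u, v, w, x, y}

5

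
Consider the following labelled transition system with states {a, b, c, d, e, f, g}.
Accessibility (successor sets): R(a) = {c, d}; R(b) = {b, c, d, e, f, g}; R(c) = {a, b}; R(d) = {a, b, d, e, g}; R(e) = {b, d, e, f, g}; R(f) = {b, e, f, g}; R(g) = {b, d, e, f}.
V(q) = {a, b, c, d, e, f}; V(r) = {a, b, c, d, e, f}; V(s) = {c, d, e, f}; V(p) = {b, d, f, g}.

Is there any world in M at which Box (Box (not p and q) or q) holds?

Let φ = Box (Box (not p and q) or q). Evaluate φ at each world:
  a (successors {c, d}): φ is true.
  b (successors {b, c, d, e, f, g}): φ is false.
  c (successors {a, b}): φ is true.
  d (successors {a, b, d, e, g}): φ is false.
  e (successors {b, d, e, f, g}): φ is false.
  f (successors {b, e, f, g}): φ is false.
  g (successors {b, d, e, f}): φ is true.
Detail at a (witness):
  At a: Box (Box (not p and q) or q) requires Box (not p and q) or q at every successor {c, d}.
      At c: Box (not p and q) is false, q is true, so Box (not p and q) or q is true.
      At d: Box (not p and q) is false, q is true, so Box (not p and q) or q is true.
  So Box (Box (not p and q) or q) is true at a.

Yes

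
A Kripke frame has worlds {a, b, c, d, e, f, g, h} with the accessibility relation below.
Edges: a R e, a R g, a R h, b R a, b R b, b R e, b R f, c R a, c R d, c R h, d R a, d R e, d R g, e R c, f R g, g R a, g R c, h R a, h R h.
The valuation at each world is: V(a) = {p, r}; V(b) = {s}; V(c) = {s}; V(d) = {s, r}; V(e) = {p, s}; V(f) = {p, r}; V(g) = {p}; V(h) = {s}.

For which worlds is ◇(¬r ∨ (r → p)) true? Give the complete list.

Let φ = ◇(¬r ∨ (r → p)). Evaluate φ at each world:
  a (successors {e, g, h}): φ is true.
  b (successors {a, b, e, f}): φ is true.
  c (successors {a, d, h}): φ is true.
  d (successors {a, e, g}): φ is true.
  e (successors {c}): φ is true.
  f (successors {g}): φ is true.
  g (successors {a, c}): φ is true.
  h (successors {a, h}): φ is true.
For instance, at g:
  At g: ◇(¬r ∨ (r → p)) requires ¬r ∨ (r → p) at some successor in {a, c}.
    ¬r ∨ (r → p) holds at a, so ◇(¬r ∨ (r → p)) is true at g.
Satisfying worlds: {a, b, c, d, e, f, g, h}

a, b, c, d, e, f, g, h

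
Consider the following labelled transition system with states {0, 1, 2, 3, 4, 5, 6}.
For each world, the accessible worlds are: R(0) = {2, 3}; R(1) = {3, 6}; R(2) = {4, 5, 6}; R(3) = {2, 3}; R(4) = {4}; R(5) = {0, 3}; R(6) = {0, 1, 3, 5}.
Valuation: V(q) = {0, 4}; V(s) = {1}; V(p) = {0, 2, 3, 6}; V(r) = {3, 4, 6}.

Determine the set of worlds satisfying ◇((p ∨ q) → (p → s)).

Let φ = ◇((p ∨ q) → (p → s)). Evaluate φ at each world:
  0 (successors {2, 3}): φ is false.
  1 (successors {3, 6}): φ is false.
  2 (successors {4, 5, 6}): φ is true.
  3 (successors {2, 3}): φ is false.
  4 (successors {4}): φ is true.
  5 (successors {0, 3}): φ is false.
  6 (successors {0, 1, 3, 5}): φ is true.
For instance, at 2:
  At 2: ◇((p ∨ q) → (p → s)) requires (p ∨ q) → (p → s) at some successor in {4, 5, 6}.
    (p ∨ q) → (p → s) holds at 4, so ◇((p ∨ q) → (p → s)) is true at 2.
Satisfying worlds: {2, 4, 6}

2, 4, 6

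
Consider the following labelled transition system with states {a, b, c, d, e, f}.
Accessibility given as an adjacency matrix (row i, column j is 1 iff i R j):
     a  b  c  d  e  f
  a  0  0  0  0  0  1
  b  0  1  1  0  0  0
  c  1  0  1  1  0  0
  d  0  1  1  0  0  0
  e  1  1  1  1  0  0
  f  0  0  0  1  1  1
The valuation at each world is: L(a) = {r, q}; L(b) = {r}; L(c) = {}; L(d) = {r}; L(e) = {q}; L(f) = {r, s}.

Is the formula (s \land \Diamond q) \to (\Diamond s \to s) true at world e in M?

Yes

Recall that \Diamond ψ holds at a world iff ψ holds at some accessible world.
At e: s \land \Diamond q is false, \Diamond s \to s is true, so (s \land \Diamond q) \to (\Diamond s \to s) is true.
  At e: s is false, \Diamond q is true, so s \land \Diamond q is false.
    At e: \Diamond q requires q at some successor in {a, b, c, d}.
      q holds at a, so \Diamond q is true at e.
  At e: \Diamond s is false, s is false, so \Diamond s \to s is true.
    At e: \Diamond s requires s at some successor in {a, b, c, d}.
      At a: s is false.
      At b: s is false.
      At c: s is false.
      At d: s is false.
    So \Diamond s is false at e.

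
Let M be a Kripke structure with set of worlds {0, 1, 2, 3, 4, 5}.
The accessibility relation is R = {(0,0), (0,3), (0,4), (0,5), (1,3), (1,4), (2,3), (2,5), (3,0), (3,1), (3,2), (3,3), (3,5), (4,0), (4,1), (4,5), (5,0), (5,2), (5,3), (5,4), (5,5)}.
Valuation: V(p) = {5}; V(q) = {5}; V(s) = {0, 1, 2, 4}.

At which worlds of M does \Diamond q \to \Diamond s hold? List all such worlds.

0, 1, 3, 4, 5

Let φ = \Diamond q \to \Diamond s. Evaluate φ at each world:
  0 (successors {0, 3, 4, 5}): φ is true.
  1 (successors {3, 4}): φ is true.
  2 (successors {3, 5}): φ is false.
  3 (successors {0, 1, 2, 3, 5}): φ is true.
  4 (successors {0, 1, 5}): φ is true.
  5 (successors {0, 2, 3, 4, 5}): φ is true.
For instance, at 1:
  At 1: \Diamond q is false, \Diamond s is true, so \Diamond q \to \Diamond s is true.
    At 1: \Diamond q requires q at some successor in {3, 4}.
      At 3: q is false.
      At 4: q is false.
    So \Diamond q is false at 1.
    At 1: \Diamond s requires s at some successor in {3, 4}.
      s holds at 4, so \Diamond s is true at 1.
Satisfying worlds: {0, 1, 3, 4, 5}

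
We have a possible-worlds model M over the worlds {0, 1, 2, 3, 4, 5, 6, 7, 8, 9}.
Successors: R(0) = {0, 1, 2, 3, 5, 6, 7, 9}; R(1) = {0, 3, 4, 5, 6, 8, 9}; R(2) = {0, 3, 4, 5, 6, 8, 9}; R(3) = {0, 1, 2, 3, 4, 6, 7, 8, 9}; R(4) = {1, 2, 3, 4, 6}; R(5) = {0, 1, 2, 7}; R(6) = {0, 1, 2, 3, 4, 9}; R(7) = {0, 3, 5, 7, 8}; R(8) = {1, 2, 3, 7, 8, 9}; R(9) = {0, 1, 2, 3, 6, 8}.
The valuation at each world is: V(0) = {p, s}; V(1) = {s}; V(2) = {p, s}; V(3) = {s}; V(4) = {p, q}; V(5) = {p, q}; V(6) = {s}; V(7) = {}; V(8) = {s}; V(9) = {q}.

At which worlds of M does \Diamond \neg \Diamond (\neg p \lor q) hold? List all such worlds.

Recall that \Diamond ψ holds at a world iff ψ holds at some accessible world.
Let φ = \Diamond \neg \Diamond (\neg p \lor q). Evaluate φ at each world:
  0 (successors {0, 1, 2, 3, 5, 6, 7, 9}): φ is false.
  1 (successors {0, 3, 4, 5, 6, 8, 9}): φ is false.
  2 (successors {0, 3, 4, 5, 6, 8, 9}): φ is false.
  3 (successors {0, 1, 2, 3, 4, 6, 7, 8, 9}): φ is false.
  4 (successors {1, 2, 3, 4, 6}): φ is false.
  5 (successors {0, 1, 2, 7}): φ is false.
  6 (successors {0, 1, 2, 3, 4, 9}): φ is false.
  7 (successors {0, 3, 5, 7, 8}): φ is false.
  8 (successors {1, 2, 3, 7, 8, 9}): φ is false.
  9 (successors {0, 1, 2, 3, 6, 8}): φ is false.
For instance, at 5:
  At 5: \Diamond \neg \Diamond (\neg p \lor q) requires \neg \Diamond (\neg p \lor q) at some successor in {0, 1, 2, 7}.
    At 0: \neg \Diamond (\neg p \lor q) is false.
    At 1: \neg \Diamond (\neg p \lor q) is false.
    At 2: \neg \Diamond (\neg p \lor q) is false.
    At 7: \neg \Diamond (\neg p \lor q) is false.
  So \Diamond \neg \Diamond (\neg p \lor q) is false at 5.
Satisfying worlds: none.

none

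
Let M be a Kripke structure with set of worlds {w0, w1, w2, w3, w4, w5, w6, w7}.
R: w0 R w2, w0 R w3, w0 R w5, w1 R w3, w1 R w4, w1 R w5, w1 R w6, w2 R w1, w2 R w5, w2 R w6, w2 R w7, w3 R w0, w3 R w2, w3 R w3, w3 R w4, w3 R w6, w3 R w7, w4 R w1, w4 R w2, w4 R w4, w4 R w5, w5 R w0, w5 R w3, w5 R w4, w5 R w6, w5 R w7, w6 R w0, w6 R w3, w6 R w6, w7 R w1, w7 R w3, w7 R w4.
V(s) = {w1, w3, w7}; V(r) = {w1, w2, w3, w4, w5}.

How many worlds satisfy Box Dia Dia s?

8

Recall that Box ψ holds at a world iff ψ holds at every accessible world, and Dia ψ holds iff ψ holds at some accessible world.
Let φ = Box Dia Dia s. Evaluate φ at each world:
  w0 (successors {w2, w3, w5}): φ is true.
  w1 (successors {w3, w4, w5, w6}): φ is true.
  w2 (successors {w1, w5, w6, w7}): φ is true.
  w3 (successors {w0, w2, w3, w4, w6, w7}): φ is true.
  w4 (successors {w1, w2, w4, w5}): φ is true.
  w5 (successors {w0, w3, w4, w6, w7}): φ is true.
  w6 (successors {w0, w3, w6}): φ is true.
  w7 (successors {w1, w3, w4}): φ is true.
For instance, at w4:
  At w4: Box Dia Dia s requires Dia Dia s at every successor {w1, w2, w4, w5}.
    At w1: Dia Dia s is true.
    At w2: Dia Dia s is true.
    At w4: Dia Dia s is true.
    At w5: Dia Dia s is true.
  So Box Dia Dia s is true at w4.
Satisfying worlds: {w0, w1, w2, w3, w4, w5, w6, w7}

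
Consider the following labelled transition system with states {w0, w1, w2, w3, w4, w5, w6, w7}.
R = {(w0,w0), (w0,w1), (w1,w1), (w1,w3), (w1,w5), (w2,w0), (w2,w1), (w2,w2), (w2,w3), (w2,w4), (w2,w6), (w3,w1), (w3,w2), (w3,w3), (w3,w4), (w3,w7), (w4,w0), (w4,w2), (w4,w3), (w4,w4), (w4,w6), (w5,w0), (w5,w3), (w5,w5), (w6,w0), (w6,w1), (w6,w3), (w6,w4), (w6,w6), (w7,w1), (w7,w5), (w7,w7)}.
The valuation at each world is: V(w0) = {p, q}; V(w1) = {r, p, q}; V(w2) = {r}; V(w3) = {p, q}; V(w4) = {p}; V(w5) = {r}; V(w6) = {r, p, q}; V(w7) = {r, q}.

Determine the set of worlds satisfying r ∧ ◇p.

w1, w2, w5, w6, w7

Let φ = r ∧ ◇p. Evaluate φ at each world:
  w0 (successors {w0, w1}): φ is false.
  w1 (successors {w1, w3, w5}): φ is true.
  w2 (successors {w0, w1, w2, w3, w4, w6}): φ is true.
  w3 (successors {w1, w2, w3, w4, w7}): φ is false.
  w4 (successors {w0, w2, w3, w4, w6}): φ is false.
  w5 (successors {w0, w3, w5}): φ is true.
  w6 (successors {w0, w1, w3, w4, w6}): φ is true.
  w7 (successors {w1, w5, w7}): φ is true.
For instance, at w1:
  At w1: r is true, ◇p is true, so r ∧ ◇p is true.
    At w1: ◇p requires p at some successor in {w1, w3, w5}.
      p holds at w1, so ◇p is true at w1.
Satisfying worlds: {w1, w2, w5, w6, w7}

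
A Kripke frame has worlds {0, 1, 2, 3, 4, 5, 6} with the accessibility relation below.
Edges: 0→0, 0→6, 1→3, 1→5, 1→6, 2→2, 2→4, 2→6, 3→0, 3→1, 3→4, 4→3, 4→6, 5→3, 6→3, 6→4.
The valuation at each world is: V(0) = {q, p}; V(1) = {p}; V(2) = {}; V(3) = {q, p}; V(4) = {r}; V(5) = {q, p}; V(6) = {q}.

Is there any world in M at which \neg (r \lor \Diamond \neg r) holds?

Recall that \Diamond ψ holds at a world iff ψ holds at some accessible world.
Let φ = \neg (r \lor \Diamond \neg r). Evaluate φ at each world:
  0 (successors {0, 6}): φ is false.
  1 (successors {3, 5, 6}): φ is false.
  2 (successors {2, 4, 6}): φ is false.
  3 (successors {0, 1, 4}): φ is false.
  4 (successors {3, 6}): φ is false.
  5 (successors {3}): φ is false.
  6 (successors {3, 4}): φ is false.
For instance, at 2:
  At 2: r \lor \Diamond \neg r is true, so \neg (r \lor \Diamond \neg r) is false.
    At 2: r is false, \Diamond \neg r is true, so r \lor \Diamond \neg r is true.
      At 2: \Diamond \neg r requires \neg r at some successor in {2, 4, 6}.
        \neg r holds at 2, so \Diamond \neg r is true at 2.

No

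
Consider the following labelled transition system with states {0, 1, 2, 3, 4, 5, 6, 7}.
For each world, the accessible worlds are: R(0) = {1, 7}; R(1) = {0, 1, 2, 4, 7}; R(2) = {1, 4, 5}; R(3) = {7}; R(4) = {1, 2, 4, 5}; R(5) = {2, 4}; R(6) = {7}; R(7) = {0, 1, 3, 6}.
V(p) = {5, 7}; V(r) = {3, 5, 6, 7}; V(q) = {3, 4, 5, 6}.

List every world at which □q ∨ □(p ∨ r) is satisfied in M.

Recall that □ψ holds at a world iff ψ holds at every accessible world, and ◇ψ holds iff ψ holds at some accessible world.
Let φ = □q ∨ □(p ∨ r). Evaluate φ at each world:
  0 (successors {1, 7}): φ is false.
  1 (successors {0, 1, 2, 4, 7}): φ is false.
  2 (successors {1, 4, 5}): φ is false.
  3 (successors {7}): φ is true.
  4 (successors {1, 2, 4, 5}): φ is false.
  5 (successors {2, 4}): φ is false.
  6 (successors {7}): φ is true.
  7 (successors {0, 1, 3, 6}): φ is false.
For instance, at 0:
  At 0: □q is false, □(p ∨ r) is false, so □q ∨ □(p ∨ r) is false.
    At 0: □q requires q at every successor {1, 7}.
      q fails at 1, so □q is false at 0.
    At 0: □(p ∨ r) requires p ∨ r at every successor {1, 7}.
      p ∨ r fails at 1, so □(p ∨ r) is false at 0.
Satisfying worlds: {3, 6}

3, 6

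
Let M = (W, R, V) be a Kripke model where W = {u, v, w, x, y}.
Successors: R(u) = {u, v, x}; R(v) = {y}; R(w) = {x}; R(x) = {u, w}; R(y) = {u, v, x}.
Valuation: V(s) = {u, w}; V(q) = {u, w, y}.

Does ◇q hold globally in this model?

No

Let φ = ◇q. Evaluate φ at each world:
  u (successors {u, v, x}): φ is true.
  v (successors {y}): φ is true.
  w (successors {x}): φ is false.
  x (successors {u, w}): φ is true.
  y (successors {u, v, x}): φ is true.
Detail at w (counterexample):
  At w: ◇q requires q at some successor in {x}.
    At x: q is false.
  So ◇q is false at w.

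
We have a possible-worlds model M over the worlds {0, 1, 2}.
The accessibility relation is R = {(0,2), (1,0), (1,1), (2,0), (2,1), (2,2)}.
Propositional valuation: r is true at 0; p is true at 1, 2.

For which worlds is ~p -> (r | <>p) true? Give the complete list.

0, 1, 2

Let φ = ~p -> (r | <>p). Evaluate φ at each world:
  0 (successors {2}): φ is true.
  1 (successors {0, 1}): φ is true.
  2 (successors {0, 1, 2}): φ is true.
For instance, at 0:
  At 0: ~p is true, r | <>p is true, so ~p -> (r | <>p) is true.
    At 0: r is true, <>p is true, so r | <>p is true.
      At 0: <>p requires p at some successor in {2}.
        p holds at 2, so <>p is true at 0.
Satisfying worlds: {0, 1, 2}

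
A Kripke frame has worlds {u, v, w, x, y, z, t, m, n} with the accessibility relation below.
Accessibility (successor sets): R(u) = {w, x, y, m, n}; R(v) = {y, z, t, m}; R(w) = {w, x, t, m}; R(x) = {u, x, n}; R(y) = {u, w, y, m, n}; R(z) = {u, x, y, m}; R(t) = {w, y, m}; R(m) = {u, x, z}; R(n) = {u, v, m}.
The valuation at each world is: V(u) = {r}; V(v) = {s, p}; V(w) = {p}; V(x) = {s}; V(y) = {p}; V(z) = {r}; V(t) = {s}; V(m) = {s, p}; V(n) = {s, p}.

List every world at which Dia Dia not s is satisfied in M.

u, v, w, x, y, z, t, m, n

Recall that Dia ψ holds at a world iff ψ holds at some accessible world.
Let φ = Dia Dia not s. Evaluate φ at each world:
  u (successors {w, x, y, m, n}): φ is true.
  v (successors {y, z, t, m}): φ is true.
  w (successors {w, x, t, m}): φ is true.
  x (successors {u, x, n}): φ is true.
  y (successors {u, w, y, m, n}): φ is true.
  z (successors {u, x, y, m}): φ is true.
  t (successors {w, y, m}): φ is true.
  m (successors {u, x, z}): φ is true.
  n (successors {u, v, m}): φ is true.
For instance, at m:
  At m: Dia Dia not s requires Dia not s at some successor in {u, x, z}.
    Dia not s holds at u, so Dia Dia not s is true at m.
      At u: Dia not s requires not s at some successor in {w, x, y, m, n}.
        not s holds at w, so Dia not s is true at u.
Satisfying worlds: {u, v, w, x, y, z, t, m, n}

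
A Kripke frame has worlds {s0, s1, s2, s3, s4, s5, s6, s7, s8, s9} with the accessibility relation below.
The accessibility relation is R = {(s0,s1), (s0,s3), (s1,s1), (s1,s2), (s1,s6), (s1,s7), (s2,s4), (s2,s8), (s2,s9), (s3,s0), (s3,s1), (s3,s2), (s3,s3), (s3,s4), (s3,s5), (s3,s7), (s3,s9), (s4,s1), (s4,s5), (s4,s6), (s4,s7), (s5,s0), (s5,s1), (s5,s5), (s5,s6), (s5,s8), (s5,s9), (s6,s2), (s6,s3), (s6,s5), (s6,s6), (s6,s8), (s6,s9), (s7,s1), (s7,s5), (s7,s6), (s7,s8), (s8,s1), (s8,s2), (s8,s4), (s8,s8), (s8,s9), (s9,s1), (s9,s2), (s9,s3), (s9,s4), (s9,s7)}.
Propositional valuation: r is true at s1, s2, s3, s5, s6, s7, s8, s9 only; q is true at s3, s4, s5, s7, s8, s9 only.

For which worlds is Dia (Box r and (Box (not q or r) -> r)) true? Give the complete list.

Let φ = Dia (Box r and (Box (not q or r) -> r)). Evaluate φ at each world:
  s0 (successors {s1, s3}): φ is true.
  s1 (successors {s1, s2, s6, s7}): φ is true.
  s2 (successors {s4, s8, s9}): φ is false.
  s3 (successors {s0, s1, s2, s3, s4, s5, s7, s9}): φ is true.
  s4 (successors {s1, s5, s6, s7}): φ is true.
  s5 (successors {s0, s1, s5, s6, s8, s9}): φ is true.
  s6 (successors {s2, s3, s5, s6, s8, s9}): φ is true.
  s7 (successors {s1, s5, s6, s8}): φ is true.
  s8 (successors {s1, s2, s4, s8, s9}): φ is true.
  s9 (successors {s1, s2, s3, s4, s7}): φ is true.
For instance, at s1:
  At s1: Dia (Box r and (Box (not q or r) -> r)) requires Box r and (Box (not q or r) -> r) at some successor in {s1, s2, s6, s7}.
    Box r and (Box (not q or r) -> r) holds at s1, so Dia (Box r and (Box (not q or r) -> r)) is true at s1.
      At s1: Box r is true, Box (not q or r) -> r is true, so Box r and (Box (not q or r) -> r) is true.
Satisfying worlds: {s0, s1, s3, s4, s5, s6, s7, s8, s9}

s0, s1, s3, s4, s5, s6, s7, s8, s9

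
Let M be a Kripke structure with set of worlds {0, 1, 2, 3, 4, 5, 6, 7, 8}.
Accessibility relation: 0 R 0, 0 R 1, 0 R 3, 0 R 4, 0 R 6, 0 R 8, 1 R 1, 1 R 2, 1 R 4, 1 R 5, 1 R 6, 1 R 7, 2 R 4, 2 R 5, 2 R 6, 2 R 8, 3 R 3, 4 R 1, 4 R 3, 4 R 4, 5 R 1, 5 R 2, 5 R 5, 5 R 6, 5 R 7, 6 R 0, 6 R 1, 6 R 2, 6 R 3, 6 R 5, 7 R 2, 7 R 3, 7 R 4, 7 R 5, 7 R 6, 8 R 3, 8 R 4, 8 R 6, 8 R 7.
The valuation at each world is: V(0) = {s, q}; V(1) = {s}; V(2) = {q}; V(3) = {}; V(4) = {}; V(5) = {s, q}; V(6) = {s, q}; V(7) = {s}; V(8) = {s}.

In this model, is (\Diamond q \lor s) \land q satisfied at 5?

At 5: \Diamond q \lor s is true, q is true, so (\Diamond q \lor s) \land q is true.
  At 5: \Diamond q is true, s is true, so \Diamond q \lor s is true.
    At 5: \Diamond q requires q at some successor in {1, 2, 5, 6, 7}.
      q holds at 2, so \Diamond q is true at 5.

Yes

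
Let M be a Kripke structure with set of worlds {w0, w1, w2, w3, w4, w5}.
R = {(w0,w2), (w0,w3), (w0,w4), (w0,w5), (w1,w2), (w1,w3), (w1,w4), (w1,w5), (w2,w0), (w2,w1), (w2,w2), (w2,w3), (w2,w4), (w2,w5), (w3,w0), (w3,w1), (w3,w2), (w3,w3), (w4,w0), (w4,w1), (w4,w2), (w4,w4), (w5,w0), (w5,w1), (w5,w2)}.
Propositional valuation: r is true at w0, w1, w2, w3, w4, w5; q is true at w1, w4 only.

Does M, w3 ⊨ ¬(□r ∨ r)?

At w3: □r ∨ r is true, so ¬(□r ∨ r) is false.
  At w3: □r is true, r is true, so □r ∨ r is true.
    At w3: □r requires r at every successor {w0, w1, w2, w3}.
      At w0: r is true.
      At w1: r is true.
      At w2: r is true.
      At w3: r is true.
    So □r is true at w3.

No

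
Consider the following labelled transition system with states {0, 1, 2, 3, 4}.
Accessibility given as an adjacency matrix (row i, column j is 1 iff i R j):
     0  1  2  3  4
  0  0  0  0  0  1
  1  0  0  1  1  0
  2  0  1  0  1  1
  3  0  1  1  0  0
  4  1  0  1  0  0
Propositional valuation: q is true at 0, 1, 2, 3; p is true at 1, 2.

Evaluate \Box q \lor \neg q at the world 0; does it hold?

No

Recall that \Box ψ holds at a world iff ψ holds at every accessible world, and \Diamond ψ holds iff ψ holds at some accessible world.
At 0: \Box q is false, \neg q is false, so \Box q \lor \neg q is false.
  At 0: \Box q requires q at every successor {4}.
    q fails at 4, so \Box q is false at 0.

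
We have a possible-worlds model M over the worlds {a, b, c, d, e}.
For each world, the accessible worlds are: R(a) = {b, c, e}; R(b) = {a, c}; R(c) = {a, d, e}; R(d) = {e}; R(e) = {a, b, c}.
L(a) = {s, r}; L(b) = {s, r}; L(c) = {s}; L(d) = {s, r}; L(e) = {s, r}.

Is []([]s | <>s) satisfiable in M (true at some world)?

Recall that []ψ holds at a world iff ψ holds at every accessible world, and <>ψ holds iff ψ holds at some accessible world.
Let φ = []([]s | <>s). Evaluate φ at each world:
  a (successors {b, c, e}): φ is true.
  b (successors {a, c}): φ is true.
  c (successors {a, d, e}): φ is true.
  d (successors {e}): φ is true.
  e (successors {a, b, c}): φ is true.
Detail at a (witness):
  At a: []([]s | <>s) requires []s | <>s at every successor {b, c, e}.
      At b: []s is true, <>s is true, so []s | <>s is true.
      At c: []s is true, <>s is true, so []s | <>s is true.
      At e: []s is true, <>s is true, so []s | <>s is true.
  So []([]s | <>s) is true at a.

Yes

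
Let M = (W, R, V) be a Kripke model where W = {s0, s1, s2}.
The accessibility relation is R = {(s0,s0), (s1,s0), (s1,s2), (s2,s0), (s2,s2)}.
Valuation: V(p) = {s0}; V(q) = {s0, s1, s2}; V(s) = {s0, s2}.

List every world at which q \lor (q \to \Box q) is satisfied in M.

s0, s1, s2

Let φ = q \lor (q \to \Box q). Evaluate φ at each world:
  s0 (successors {s0}): φ is true.
  s1 (successors {s0, s2}): φ is true.
  s2 (successors {s0, s2}): φ is true.
For instance, at s1:
  At s1: q is true, q \to \Box q is true, so q \lor (q \to \Box q) is true.
    At s1: q is true, \Box q is true, so q \to \Box q is true.
      At s1: \Box q requires q at every successor {s0, s2}.
        At s0: q is true.
        At s2: q is true.
      So \Box q is true at s1.
Satisfying worlds: {s0, s1, s2}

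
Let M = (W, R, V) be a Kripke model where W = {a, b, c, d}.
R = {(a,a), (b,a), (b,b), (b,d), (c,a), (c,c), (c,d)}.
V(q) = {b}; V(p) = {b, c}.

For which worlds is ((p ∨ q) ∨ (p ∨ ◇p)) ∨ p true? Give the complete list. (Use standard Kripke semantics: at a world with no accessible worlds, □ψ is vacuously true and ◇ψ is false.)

Recall that ◇ψ holds at a world iff ψ holds at some accessible world.
Let φ = ((p ∨ q) ∨ (p ∨ ◇p)) ∨ p. Evaluate φ at each world:
  a (successors {a}): φ is false.
  b (successors {a, b, d}): φ is true.
  c (successors {a, c, d}): φ is true.
  d (successors ∅): φ is false.
For instance, at a:
  At a: (p ∨ q) ∨ (p ∨ ◇p) is false, p is false, so ((p ∨ q) ∨ (p ∨ ◇p)) ∨ p is false.
    At a: p ∨ q is false, p ∨ ◇p is false, so (p ∨ q) ∨ (p ∨ ◇p) is false.
      At a: p is false, ◇p is false, so p ∨ ◇p is false.
Satisfying worlds: {b, c}

b, c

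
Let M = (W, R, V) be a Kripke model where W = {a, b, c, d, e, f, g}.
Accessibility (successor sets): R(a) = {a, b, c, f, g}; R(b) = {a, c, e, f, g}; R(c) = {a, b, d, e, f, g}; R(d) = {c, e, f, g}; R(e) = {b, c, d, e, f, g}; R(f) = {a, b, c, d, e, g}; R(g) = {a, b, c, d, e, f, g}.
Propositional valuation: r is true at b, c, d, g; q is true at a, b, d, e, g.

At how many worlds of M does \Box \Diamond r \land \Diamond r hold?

Let φ = \Box \Diamond r \land \Diamond r. Evaluate φ at each world:
  a (successors {a, b, c, f, g}): φ is true.
  b (successors {a, c, e, f, g}): φ is true.
  c (successors {a, b, d, e, f, g}): φ is true.
  d (successors {c, e, f, g}): φ is true.
  e (successors {b, c, d, e, f, g}): φ is true.
  f (successors {a, b, c, d, e, g}): φ is true.
  g (successors {a, b, c, d, e, f, g}): φ is true.
For instance, at e:
  At e: \Box \Diamond r is true, \Diamond r is true, so \Box \Diamond r \land \Diamond r is true.
    At e: \Box \Diamond r requires \Diamond r at every successor {b, c, d, e, f, g}.
      At b: \Diamond r is true.
      At c: \Diamond r is true.
      At d: \Diamond r is true.
      At e: \Diamond r is true.
      At f: \Diamond r is true.
      At g: \Diamond r is true.
    So \Box \Diamond r is true at e.
    At e: \Diamond r requires r at some successor in {b, c, d, e, f, g}.
      r holds at b, so \Diamond r is true at e.
Satisfying worlds: {a, b, c, d, e, f, g}

7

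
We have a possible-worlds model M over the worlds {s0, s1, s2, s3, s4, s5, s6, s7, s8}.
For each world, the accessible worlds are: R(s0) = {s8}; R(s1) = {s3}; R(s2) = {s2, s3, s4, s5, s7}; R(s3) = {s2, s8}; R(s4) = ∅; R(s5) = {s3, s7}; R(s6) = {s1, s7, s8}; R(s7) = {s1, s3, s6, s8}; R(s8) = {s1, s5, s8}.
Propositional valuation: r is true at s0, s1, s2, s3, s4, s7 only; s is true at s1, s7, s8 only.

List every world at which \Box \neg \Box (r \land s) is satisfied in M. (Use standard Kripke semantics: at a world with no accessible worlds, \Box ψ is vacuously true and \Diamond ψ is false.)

s0, s1, s3, s4, s5, s6, s7, s8

Let φ = \Box \neg \Box (r \land s). Evaluate φ at each world:
  s0 (successors {s8}): φ is true.
  s1 (successors {s3}): φ is true.
  s2 (successors {s2, s3, s4, s5, s7}): φ is false.
  s3 (successors {s2, s8}): φ is true.
  s4 (successors ∅): φ is true.
  s5 (successors {s3, s7}): φ is true.
  s6 (successors {s1, s7, s8}): φ is true.
  s7 (successors {s1, s3, s6, s8}): φ is true.
  s8 (successors {s1, s5, s8}): φ is true.
For instance, at s6:
  At s6: \Box \neg \Box (r \land s) requires \neg \Box (r \land s) at every successor {s1, s7, s8}.
      At s1: \Box (r \land s) is false, so \neg \Box (r \land s) is true.
      At s7: \Box (r \land s) is false, so \neg \Box (r \land s) is true.
      At s8: \Box (r \land s) is false, so \neg \Box (r \land s) is true.
  So \Box \neg \Box (r \land s) is true at s6.
Satisfying worlds: {s0, s1, s3, s4, s5, s6, s7, s8}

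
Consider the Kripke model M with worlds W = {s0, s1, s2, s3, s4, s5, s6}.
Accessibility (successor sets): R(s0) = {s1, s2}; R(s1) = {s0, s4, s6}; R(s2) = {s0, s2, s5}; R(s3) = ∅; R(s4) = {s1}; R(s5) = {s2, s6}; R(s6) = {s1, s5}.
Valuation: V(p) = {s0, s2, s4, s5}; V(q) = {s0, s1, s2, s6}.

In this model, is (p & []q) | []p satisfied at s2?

Yes

At s2: p & []q is false, []p is true, so (p & []q) | []p is true.
  At s2: p is true, []q is false, so p & []q is false.
    At s2: []q requires q at every successor {s0, s2, s5}.
      q fails at s5, so []q is false at s2.
  At s2: []p requires p at every successor {s0, s2, s5}.
    At s0: p is true.
    At s2: p is true.
    At s5: p is true.
  So []p is true at s2.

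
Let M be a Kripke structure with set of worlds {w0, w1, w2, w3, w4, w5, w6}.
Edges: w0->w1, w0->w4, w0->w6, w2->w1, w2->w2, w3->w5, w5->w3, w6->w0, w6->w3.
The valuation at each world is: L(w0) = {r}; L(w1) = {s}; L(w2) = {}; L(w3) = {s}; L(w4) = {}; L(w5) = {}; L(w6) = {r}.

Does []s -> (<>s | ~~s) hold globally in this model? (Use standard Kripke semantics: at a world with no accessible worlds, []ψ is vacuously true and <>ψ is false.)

No

Recall that []ψ holds at a world iff ψ holds at every accessible world, and <>ψ holds iff ψ holds at some accessible world.
Let φ = []s -> (<>s | ~~s). Evaluate φ at each world:
  w0 (successors {w1, w4, w6}): φ is true.
  w1 (successors ∅): φ is true.
  w2 (successors {w1, w2}): φ is true.
  w3 (successors {w5}): φ is true.
  w4 (successors ∅): φ is false.
  w5 (successors {w3}): φ is true.
  w6 (successors {w0, w3}): φ is true.
Detail at w4 (counterexample):
  At w4: []s is true, <>s | ~~s is false, so []s -> (<>s | ~~s) is false.
    At w4: no accessible worlds, so []s holds vacuously.
    At w4: <>s is false, ~~s is false, so <>s | ~~s is false.
      At w4: no accessible worlds, so <>s is false.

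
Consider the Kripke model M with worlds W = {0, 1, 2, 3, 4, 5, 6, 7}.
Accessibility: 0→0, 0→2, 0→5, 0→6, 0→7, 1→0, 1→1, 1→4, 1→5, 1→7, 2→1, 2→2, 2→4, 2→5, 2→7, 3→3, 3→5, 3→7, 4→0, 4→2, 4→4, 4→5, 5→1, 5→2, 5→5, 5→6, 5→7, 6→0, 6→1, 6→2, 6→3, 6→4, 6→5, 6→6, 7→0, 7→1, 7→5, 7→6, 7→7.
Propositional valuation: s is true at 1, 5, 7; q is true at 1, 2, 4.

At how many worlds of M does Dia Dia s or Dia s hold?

8

Let φ = Dia Dia s or Dia s. Evaluate φ at each world:
  0 (successors {0, 2, 5, 6, 7}): φ is true.
  1 (successors {0, 1, 4, 5, 7}): φ is true.
  2 (successors {1, 2, 4, 5, 7}): φ is true.
  3 (successors {3, 5, 7}): φ is true.
  4 (successors {0, 2, 4, 5}): φ is true.
  5 (successors {1, 2, 5, 6, 7}): φ is true.
  6 (successors {0, 1, 2, 3, 4, 5, 6}): φ is true.
  7 (successors {0, 1, 5, 6, 7}): φ is true.
For instance, at 3:
  At 3: Dia Dia s is true, Dia s is true, so Dia Dia s or Dia s is true.
    At 3: Dia Dia s requires Dia s at some successor in {3, 5, 7}.
      Dia s holds at 3, so Dia Dia s is true at 3.
    At 3: Dia s requires s at some successor in {3, 5, 7}.
      s holds at 5, so Dia s is true at 3.
Satisfying worlds: {0, 1, 2, 3, 4, 5, 6, 7}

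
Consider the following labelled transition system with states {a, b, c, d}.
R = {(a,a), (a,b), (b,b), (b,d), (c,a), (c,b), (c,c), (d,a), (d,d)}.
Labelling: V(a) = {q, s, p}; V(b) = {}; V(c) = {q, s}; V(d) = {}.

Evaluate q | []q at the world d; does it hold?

At d: q is false, []q is false, so q | []q is false.
  At d: []q requires q at every successor {a, d}.
    q fails at d, so []q is false at d.

No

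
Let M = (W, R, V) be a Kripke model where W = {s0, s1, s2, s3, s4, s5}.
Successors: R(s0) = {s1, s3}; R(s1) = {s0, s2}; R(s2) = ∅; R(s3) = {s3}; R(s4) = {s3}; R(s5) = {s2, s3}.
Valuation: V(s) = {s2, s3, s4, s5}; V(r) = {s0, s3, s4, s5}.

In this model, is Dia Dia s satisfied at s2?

At s2: no accessible worlds, so Dia Dia s is false.

No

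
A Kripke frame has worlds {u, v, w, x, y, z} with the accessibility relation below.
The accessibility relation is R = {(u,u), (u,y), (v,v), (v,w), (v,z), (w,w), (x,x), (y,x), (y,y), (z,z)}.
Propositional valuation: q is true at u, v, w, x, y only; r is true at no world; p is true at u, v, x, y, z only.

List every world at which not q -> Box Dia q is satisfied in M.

Let φ = not q -> Box Dia q. Evaluate φ at each world:
  u (successors {u, y}): φ is true.
  v (successors {v, w, z}): φ is true.
  w (successors {w}): φ is true.
  x (successors {x}): φ is true.
  y (successors {x, y}): φ is true.
  z (successors {z}): φ is false.
For instance, at u:
  At u: not q is false, Box Dia q is true, so not q -> Box Dia q is true.
    At u: Box Dia q requires Dia q at every successor {u, y}.
      At u: Dia q is true.
      At y: Dia q is true.
    So Box Dia q is true at u.
Satisfying worlds: {u, v, w, x, y}

u, v, w, x, y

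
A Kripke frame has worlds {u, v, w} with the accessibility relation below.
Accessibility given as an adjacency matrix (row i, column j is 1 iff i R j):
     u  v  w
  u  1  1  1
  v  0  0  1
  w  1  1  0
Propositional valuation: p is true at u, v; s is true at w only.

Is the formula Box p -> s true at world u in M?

At u: Box p is false, s is false, so Box p -> s is true.
  At u: Box p requires p at every successor {u, v, w}.
    p fails at w, so Box p is false at u.

Yes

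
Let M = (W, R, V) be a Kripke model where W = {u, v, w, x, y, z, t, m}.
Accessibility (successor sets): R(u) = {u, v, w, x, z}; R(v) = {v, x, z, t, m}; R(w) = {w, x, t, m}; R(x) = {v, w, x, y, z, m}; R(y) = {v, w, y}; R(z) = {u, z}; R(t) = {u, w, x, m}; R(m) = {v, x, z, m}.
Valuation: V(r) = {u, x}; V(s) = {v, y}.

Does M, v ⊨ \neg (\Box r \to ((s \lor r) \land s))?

Recall that \Box ψ holds at a world iff ψ holds at every accessible world, and \Diamond ψ holds iff ψ holds at some accessible world.
At v: \Box r \to ((s \lor r) \land s) is true, so \neg (\Box r \to ((s \lor r) \land s)) is false.
  At v: \Box r is false, (s \lor r) \land s is true, so \Box r \to ((s \lor r) \land s) is true.
    At v: \Box r requires r at every successor {v, x, z, t, m}.
      r fails at v, so \Box r is false at v.

No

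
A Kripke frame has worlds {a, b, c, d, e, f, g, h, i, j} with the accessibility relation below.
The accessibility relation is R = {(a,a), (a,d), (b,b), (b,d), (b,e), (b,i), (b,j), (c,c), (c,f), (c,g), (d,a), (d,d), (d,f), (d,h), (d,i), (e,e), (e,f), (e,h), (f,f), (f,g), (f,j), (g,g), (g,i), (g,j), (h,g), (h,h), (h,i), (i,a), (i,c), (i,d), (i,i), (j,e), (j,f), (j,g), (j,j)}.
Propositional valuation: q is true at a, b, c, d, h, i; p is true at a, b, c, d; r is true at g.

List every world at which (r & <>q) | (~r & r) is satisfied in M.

Recall that <>ψ holds at a world iff ψ holds at some accessible world.
Let φ = (r & <>q) | (~r & r). Evaluate φ at each world:
  a (successors {a, d}): φ is false.
  b (successors {b, d, e, i, j}): φ is false.
  c (successors {c, f, g}): φ is false.
  d (successors {a, d, f, h, i}): φ is false.
  e (successors {e, f, h}): φ is false.
  f (successors {f, g, j}): φ is false.
  g (successors {g, i, j}): φ is true.
  h (successors {g, h, i}): φ is false.
  i (successors {a, c, d, i}): φ is false.
  j (successors {e, f, g, j}): φ is false.
For instance, at c:
  At c: r & <>q is false, ~r & r is false, so (r & <>q) | (~r & r) is false.
    At c: r is false, <>q is true, so r & <>q is false.
      At c: <>q requires q at some successor in {c, f, g}.
        q holds at c, so <>q is true at c.
Satisfying worlds: {g}

g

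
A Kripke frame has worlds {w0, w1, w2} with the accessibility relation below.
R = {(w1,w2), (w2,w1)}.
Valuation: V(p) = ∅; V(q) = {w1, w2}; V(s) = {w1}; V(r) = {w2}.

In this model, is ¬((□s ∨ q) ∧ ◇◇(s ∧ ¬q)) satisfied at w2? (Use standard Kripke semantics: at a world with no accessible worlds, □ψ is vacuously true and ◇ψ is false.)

Yes

At w2: (□s ∨ q) ∧ ◇◇(s ∧ ¬q) is false, so ¬((□s ∨ q) ∧ ◇◇(s ∧ ¬q)) is true.
  At w2: □s ∨ q is true, ◇◇(s ∧ ¬q) is false, so (□s ∨ q) ∧ ◇◇(s ∧ ¬q) is false.
    At w2: □s is true, q is true, so □s ∨ q is true.
      At w2: □s requires s at every successor {w1}.
        At w1: s is true.
      So □s is true at w2.
    At w2: ◇◇(s ∧ ¬q) requires ◇(s ∧ ¬q) at some successor in {w1}.
      At w1: ◇(s ∧ ¬q) is false.
    So ◇◇(s ∧ ¬q) is false at w2.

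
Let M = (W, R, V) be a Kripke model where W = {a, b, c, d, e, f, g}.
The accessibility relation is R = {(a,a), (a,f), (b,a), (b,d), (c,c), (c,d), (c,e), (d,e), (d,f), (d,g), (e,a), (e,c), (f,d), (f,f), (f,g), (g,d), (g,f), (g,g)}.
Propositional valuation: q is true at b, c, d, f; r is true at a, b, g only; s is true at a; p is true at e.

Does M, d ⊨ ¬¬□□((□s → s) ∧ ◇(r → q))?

Yes

At d: ¬□□((□s → s) ∧ ◇(r → q)) is false, so ¬¬□□((□s → s) ∧ ◇(r → q)) is true.
  At d: □□((□s → s) ∧ ◇(r → q)) is true, so ¬□□((□s → s) ∧ ◇(r → q)) is false.
    At d: □□((□s → s) ∧ ◇(r → q)) requires □((□s → s) ∧ ◇(r → q)) at every successor {e, f, g}.
      At e: □((□s → s) ∧ ◇(r → q)) is true.
      At f: □((□s → s) ∧ ◇(r → q)) is true.
      At g: □((□s → s) ∧ ◇(r → q)) is true.
    So □□((□s → s) ∧ ◇(r → q)) is true at d.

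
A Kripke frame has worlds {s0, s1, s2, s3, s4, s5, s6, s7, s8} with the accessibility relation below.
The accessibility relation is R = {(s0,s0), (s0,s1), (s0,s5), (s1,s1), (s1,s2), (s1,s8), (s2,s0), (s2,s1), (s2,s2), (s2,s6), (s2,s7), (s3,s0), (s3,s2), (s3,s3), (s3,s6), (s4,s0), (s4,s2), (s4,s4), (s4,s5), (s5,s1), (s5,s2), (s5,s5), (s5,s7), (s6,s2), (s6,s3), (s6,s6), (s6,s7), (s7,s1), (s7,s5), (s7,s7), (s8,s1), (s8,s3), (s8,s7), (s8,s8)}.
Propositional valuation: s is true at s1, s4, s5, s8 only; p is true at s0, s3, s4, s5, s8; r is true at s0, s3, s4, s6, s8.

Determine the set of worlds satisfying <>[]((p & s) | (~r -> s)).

s0, s2, s3, s4

Let φ = <>[]((p & s) | (~r -> s)). Evaluate φ at each world:
  s0 (successors {s0, s1, s5}): φ is true.
  s1 (successors {s1, s2, s8}): φ is false.
  s2 (successors {s0, s1, s2, s6, s7}): φ is true.
  s3 (successors {s0, s2, s3, s6}): φ is true.
  s4 (successors {s0, s2, s4, s5}): φ is true.
  s5 (successors {s1, s2, s5, s7}): φ is false.
  s6 (successors {s2, s3, s6, s7}): φ is false.
  s7 (successors {s1, s5, s7}): φ is false.
  s8 (successors {s1, s3, s7, s8}): φ is false.
For instance, at s8:
  At s8: <>[]((p & s) | (~r -> s)) requires []((p & s) | (~r -> s)) at some successor in {s1, s3, s7, s8}.
    At s1: []((p & s) | (~r -> s)) is false.
    At s3: []((p & s) | (~r -> s)) is false.
    At s7: []((p & s) | (~r -> s)) is false.
    At s8: []((p & s) | (~r -> s)) is false.
  So <>[]((p & s) | (~r -> s)) is false at s8.
Satisfying worlds: {s0, s2, s3, s4}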